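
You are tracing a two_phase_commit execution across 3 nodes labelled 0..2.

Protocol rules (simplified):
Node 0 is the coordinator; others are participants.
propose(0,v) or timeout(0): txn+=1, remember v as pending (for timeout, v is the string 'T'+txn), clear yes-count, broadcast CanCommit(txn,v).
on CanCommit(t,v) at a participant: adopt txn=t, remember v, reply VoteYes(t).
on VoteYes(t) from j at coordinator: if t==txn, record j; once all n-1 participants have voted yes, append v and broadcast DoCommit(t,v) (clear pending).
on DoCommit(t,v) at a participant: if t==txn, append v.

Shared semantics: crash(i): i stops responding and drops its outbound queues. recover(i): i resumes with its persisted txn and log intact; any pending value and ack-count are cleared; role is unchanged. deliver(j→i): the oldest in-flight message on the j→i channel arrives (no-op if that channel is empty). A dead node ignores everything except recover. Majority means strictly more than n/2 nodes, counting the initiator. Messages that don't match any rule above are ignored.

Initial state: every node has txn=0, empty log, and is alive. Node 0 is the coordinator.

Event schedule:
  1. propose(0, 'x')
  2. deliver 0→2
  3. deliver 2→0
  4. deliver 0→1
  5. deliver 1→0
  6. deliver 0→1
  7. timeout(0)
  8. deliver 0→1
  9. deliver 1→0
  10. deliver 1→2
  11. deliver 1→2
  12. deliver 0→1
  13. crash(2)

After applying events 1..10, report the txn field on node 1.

2

[1] propose(0,'x') → N0(coor t1 [-])
[2] deliver 0→2 → N2(part t1 [-])
[3] deliver 2→0 → ∅
[4] deliver 0→1 → N1(part t1 [-])
[5] deliver 1→0 → N0(coor t1 [x])
[6] deliver 0→1 → N1(part t1 [x])
[7] timeout(0) → N0(coor t2 [x])
[8] deliver 0→1 → N1(part t2 [x])
[9] deliver 1→0 → ∅
[10] deliver 1→2 → ∅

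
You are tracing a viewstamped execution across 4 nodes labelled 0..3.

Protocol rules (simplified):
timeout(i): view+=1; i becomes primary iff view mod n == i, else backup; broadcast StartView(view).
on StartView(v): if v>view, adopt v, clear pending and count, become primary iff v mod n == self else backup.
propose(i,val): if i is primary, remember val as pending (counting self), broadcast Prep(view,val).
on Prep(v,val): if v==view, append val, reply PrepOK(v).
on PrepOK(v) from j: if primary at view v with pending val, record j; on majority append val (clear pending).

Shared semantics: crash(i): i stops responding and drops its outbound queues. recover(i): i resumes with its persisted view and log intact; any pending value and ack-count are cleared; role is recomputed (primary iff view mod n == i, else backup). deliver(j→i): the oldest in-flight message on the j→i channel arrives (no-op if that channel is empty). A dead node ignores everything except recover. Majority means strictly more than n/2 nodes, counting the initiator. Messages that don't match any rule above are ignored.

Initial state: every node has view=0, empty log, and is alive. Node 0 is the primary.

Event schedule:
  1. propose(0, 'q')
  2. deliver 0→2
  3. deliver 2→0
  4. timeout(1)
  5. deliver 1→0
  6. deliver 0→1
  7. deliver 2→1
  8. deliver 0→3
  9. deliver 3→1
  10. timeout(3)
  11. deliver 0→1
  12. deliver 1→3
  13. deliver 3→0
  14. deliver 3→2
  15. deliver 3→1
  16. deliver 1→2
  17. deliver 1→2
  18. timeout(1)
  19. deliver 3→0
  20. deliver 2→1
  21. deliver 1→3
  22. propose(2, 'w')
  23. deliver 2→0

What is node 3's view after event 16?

e1 propose(0,'q'): ·
e2 deliver 0→2: 2[back,v=0,q]
e3 deliver 2→0: ·
e4 timeout(1): 1[prim,v=1,-]
e5 deliver 1→0: 0[back,v=1,-]
e6 deliver 0→1: ·
e7 deliver 2→1: ·
e8 deliver 0→3: 3[back,v=0,q]
e9 deliver 3→1: ·
e10 timeout(3): 3[back,v=1,q]
e11 deliver 0→1: ·
e12 deliver 1→3: ·
e13 deliver 3→0: ·
e14 deliver 3→2: 2[back,v=1,q]
e15 deliver 3→1: ·
e16 deliver 1→2: ·

1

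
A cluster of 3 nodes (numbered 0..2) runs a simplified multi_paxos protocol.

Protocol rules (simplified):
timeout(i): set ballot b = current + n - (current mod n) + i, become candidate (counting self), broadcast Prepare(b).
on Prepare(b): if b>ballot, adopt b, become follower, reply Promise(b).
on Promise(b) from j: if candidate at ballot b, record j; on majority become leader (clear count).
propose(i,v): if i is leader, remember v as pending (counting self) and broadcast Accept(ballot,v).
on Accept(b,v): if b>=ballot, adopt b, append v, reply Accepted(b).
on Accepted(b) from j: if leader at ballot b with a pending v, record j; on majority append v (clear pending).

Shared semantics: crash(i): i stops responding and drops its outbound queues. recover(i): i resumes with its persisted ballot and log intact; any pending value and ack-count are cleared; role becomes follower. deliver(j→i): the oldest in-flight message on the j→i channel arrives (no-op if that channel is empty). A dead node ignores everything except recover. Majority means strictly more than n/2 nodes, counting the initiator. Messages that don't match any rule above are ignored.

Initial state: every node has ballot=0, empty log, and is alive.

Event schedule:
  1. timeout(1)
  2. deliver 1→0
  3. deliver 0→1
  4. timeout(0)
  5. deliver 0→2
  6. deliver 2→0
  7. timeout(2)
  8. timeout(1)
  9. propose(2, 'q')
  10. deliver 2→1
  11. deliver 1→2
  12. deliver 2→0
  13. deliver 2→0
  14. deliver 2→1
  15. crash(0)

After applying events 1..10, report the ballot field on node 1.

11

e1 timeout(1): 1[cand,b=4,-]
e2 deliver 1→0: 0[foll,b=4,-]
e3 deliver 0→1: 1[lead,b=4,-]
e4 timeout(0): 0[cand,b=6,-]
e5 deliver 0→2: 2[foll,b=6,-]
e6 deliver 2→0: 0[lead,b=6,-]
e7 timeout(2): 2[cand,b=11,-]
e8 timeout(1): 1[cand,b=7,-]
e9 propose(2,'q'): ·
e10 deliver 2→1: 1[foll,b=11,-]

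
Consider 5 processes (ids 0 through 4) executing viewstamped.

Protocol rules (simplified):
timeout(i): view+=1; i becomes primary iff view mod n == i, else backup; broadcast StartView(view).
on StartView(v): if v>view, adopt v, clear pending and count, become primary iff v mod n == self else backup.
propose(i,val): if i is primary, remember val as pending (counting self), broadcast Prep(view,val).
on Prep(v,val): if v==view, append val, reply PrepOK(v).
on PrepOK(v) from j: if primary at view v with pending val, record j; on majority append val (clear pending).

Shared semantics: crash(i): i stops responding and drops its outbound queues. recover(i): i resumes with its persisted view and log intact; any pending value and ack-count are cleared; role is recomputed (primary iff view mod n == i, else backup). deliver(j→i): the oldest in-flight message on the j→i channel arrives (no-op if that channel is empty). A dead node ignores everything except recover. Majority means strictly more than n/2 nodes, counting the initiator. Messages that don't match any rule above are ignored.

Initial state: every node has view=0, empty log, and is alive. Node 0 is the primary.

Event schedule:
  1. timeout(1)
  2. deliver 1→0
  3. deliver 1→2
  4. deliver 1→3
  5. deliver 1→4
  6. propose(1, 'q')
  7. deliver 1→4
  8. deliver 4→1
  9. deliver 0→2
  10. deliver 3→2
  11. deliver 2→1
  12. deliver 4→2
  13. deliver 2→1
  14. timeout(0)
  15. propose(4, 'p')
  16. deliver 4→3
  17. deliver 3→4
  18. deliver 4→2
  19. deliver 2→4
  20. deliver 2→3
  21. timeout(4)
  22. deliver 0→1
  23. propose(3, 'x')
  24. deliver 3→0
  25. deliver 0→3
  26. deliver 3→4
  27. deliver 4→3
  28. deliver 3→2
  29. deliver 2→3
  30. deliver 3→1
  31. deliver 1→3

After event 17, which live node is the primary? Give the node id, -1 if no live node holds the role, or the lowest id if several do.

1

step 1 timeout(1): 1={prim,v=1,log=-}
step 2 deliver 1→0: 0={back,v=1,log=-}
step 3 deliver 1→2: 2={back,v=1,log=-}
step 4 deliver 1→3: 3={back,v=1,log=-}
step 5 deliver 1→4: 4={back,v=1,log=-}
step 6 propose(1,'q'): —
step 7 deliver 1→4: 4={back,v=1,log=q}
step 8 deliver 4→1: —
step 9 deliver 0→2: —
step 10 deliver 3→2: —
step 11 deliver 2→1: —
step 12 deliver 4→2: —
step 13 deliver 2→1: —
step 14 timeout(0): 0={back,v=2,log=-}
step 15 propose(4,'p'): —
step 16 deliver 4→3: —
step 17 deliver 3→4: —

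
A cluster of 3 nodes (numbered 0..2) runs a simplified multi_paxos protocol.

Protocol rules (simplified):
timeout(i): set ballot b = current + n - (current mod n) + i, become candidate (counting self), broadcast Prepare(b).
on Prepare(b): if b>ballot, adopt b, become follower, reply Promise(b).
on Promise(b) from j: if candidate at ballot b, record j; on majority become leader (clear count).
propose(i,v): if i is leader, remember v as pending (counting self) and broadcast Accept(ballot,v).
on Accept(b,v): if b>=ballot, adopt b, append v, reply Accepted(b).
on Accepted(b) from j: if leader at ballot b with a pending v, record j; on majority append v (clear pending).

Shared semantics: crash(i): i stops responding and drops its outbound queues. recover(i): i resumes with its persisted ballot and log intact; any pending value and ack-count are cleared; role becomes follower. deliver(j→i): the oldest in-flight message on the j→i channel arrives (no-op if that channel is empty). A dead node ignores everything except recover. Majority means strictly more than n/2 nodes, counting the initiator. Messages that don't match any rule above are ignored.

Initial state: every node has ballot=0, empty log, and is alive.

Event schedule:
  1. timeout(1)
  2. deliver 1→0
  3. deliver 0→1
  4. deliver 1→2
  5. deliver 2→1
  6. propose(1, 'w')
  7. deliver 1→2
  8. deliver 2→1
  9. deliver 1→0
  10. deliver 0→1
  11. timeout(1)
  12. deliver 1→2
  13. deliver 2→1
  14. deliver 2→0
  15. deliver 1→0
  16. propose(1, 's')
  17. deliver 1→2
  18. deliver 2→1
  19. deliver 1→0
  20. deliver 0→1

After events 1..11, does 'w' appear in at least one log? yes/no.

yes

[1] timeout(1) → N1(cand b4 [-])
[2] deliver 1→0 → N0(foll b4 [-])
[3] deliver 0→1 → N1(lead b4 [-])
[4] deliver 1→2 → N2(foll b4 [-])
[5] deliver 2→1 → ∅
[6] propose(1,'w') → ∅
[7] deliver 1→2 → N2(foll b4 [w])
[8] deliver 2→1 → N1(lead b4 [w])
[9] deliver 1→0 → N0(foll b4 [w])
[10] deliver 0→1 → ∅
[11] timeout(1) → N1(cand b7 [w])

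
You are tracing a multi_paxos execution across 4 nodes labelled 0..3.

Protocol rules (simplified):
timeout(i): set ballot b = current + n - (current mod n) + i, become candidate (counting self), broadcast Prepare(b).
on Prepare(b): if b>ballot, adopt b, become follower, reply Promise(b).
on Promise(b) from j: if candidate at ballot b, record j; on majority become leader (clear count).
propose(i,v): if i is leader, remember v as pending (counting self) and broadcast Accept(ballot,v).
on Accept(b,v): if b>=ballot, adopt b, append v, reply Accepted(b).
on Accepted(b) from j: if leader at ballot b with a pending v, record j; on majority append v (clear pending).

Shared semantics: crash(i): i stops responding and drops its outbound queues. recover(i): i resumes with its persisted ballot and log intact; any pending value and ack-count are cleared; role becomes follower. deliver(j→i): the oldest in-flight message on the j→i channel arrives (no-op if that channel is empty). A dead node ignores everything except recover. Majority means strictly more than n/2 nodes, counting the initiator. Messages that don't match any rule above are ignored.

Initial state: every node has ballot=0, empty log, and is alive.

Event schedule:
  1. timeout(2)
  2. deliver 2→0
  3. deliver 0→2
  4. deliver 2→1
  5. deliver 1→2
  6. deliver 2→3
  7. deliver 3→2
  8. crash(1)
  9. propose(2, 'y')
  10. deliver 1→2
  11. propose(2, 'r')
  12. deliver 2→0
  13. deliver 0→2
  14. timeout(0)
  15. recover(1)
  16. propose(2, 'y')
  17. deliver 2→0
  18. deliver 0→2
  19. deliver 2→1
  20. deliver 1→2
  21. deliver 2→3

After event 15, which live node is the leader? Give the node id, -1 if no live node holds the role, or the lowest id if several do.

2

step 1 timeout(2): 2={cand,b=6,log=-}
step 2 deliver 2→0: 0={foll,b=6,log=-}
step 3 deliver 0→2: —
step 4 deliver 2→1: 1={foll,b=6,log=-}
step 5 deliver 1→2: 2={lead,b=6,log=-}
step 6 deliver 2→3: 3={foll,b=6,log=-}
step 7 deliver 3→2: —
step 8 crash(1): 1={✗foll,b=6,log=-}
step 9 propose(2,'y'): —
step 10 deliver 1→2: —
step 11 propose(2,'r'): —
step 12 deliver 2→0: 0={foll,b=6,log=y}
step 13 deliver 0→2: —
step 14 timeout(0): 0={cand,b=8,log=y}
step 15 recover(1): 1={foll,b=6,log=-}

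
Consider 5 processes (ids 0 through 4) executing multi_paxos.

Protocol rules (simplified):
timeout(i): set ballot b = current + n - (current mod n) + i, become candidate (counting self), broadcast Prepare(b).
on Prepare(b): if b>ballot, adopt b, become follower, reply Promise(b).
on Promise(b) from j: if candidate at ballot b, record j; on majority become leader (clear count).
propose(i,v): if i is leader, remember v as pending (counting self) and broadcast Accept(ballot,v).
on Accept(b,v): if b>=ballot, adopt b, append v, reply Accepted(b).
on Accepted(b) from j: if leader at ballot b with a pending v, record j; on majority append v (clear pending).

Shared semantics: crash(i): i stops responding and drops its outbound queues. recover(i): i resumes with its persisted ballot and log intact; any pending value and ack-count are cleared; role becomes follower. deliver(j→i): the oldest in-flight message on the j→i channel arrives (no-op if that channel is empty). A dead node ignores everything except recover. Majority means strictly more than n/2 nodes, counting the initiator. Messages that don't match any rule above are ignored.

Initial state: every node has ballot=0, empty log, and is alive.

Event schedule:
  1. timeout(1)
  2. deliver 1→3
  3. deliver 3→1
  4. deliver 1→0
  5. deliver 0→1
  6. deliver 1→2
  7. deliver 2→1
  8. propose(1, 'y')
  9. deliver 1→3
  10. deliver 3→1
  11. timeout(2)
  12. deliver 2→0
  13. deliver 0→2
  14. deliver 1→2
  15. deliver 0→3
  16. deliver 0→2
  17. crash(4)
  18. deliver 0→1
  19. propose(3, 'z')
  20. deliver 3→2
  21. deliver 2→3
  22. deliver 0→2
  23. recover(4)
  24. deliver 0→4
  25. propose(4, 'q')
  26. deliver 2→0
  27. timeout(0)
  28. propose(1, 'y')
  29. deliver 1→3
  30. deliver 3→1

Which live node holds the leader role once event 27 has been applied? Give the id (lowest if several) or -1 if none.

1

1. timeout(1):  <1:cand b6 ->
2. deliver 1→3:  <3:foll b6 ->
3. deliver 3→1:  nop
4. deliver 1→0:  <0:foll b6 ->
5. deliver 0→1:  <1:lead b6 ->
6. deliver 1→2:  <2:foll b6 ->
7. deliver 2→1:  nop
8. propose(1,'y'):  nop
9. deliver 1→3:  <3:foll b6 y>
10. deliver 3→1:  nop
11. timeout(2):  <2:cand b12 ->
12. deliver 2→0:  <0:foll b12 ->
13. deliver 0→2:  nop
14. deliver 1→2:  nop
15. deliver 0→3:  nop
16. deliver 0→2:  nop
17. crash(4):  <4:✗foll b0 ->
18. deliver 0→1:  nop
19. propose(3,'z'):  nop
20. deliver 3→2:  nop
21. deliver 2→3:  <3:foll b12 y>
22. deliver 0→2:  nop
23. recover(4):  <4:foll b0 ->
24. deliver 0→4:  nop
25. propose(4,'q'):  nop
26. deliver 2→0:  nop
27. timeout(0):  <0:cand b15 ->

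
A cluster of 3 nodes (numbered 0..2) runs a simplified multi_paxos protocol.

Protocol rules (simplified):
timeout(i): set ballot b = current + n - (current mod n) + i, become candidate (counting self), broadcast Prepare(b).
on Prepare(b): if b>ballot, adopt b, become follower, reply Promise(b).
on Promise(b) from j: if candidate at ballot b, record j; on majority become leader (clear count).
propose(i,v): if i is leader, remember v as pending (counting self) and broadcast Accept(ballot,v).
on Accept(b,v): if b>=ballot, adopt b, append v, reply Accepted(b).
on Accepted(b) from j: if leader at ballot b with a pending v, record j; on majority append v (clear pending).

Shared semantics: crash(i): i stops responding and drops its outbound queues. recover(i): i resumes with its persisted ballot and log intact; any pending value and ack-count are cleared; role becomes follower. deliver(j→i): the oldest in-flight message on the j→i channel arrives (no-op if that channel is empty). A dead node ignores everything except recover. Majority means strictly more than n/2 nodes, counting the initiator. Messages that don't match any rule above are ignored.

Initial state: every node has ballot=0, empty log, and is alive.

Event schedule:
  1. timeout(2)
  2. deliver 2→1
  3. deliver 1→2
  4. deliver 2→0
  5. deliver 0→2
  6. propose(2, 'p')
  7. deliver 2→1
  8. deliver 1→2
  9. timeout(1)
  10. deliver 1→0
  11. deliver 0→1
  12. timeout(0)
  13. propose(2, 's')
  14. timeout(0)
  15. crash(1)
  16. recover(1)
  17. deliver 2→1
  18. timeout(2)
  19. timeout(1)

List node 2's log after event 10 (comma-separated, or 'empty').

[1] timeout(2) → N2(cand b5 [-])
[2] deliver 2→1 → N1(foll b5 [-])
[3] deliver 1→2 → N2(lead b5 [-])
[4] deliver 2→0 → N0(foll b5 [-])
[5] deliver 0→2 → ∅
[6] propose(2,'p') → ∅
[7] deliver 2→1 → N1(foll b5 [p])
[8] deliver 1→2 → N2(lead b5 [p])
[9] timeout(1) → N1(cand b7 [p])
[10] deliver 1→0 → N0(foll b7 [-])

p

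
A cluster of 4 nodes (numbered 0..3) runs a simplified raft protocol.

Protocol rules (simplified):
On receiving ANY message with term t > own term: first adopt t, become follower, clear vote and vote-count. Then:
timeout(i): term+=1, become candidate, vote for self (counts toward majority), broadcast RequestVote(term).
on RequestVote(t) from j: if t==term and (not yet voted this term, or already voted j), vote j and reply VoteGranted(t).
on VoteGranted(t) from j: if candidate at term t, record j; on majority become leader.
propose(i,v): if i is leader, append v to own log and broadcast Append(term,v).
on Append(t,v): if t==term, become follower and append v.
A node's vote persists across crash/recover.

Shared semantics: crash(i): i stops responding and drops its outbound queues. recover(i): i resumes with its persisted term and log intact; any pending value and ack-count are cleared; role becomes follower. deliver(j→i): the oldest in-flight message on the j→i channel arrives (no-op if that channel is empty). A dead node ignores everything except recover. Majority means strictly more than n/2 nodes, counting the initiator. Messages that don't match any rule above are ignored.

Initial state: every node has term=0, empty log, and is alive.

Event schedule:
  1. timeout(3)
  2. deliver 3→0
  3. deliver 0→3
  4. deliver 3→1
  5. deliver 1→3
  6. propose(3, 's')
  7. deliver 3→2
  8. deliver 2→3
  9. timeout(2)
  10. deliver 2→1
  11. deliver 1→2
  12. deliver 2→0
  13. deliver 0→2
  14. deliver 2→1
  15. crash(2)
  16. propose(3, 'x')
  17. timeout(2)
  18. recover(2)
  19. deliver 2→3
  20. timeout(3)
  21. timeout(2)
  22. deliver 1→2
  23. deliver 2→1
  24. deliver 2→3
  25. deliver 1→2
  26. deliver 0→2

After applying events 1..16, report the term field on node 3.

step 1 timeout(3): 3={cand,t=1,log=-}
step 2 deliver 3→0: 0={foll,t=1,log=-}
step 3 deliver 0→3: —
step 4 deliver 3→1: 1={foll,t=1,log=-}
step 5 deliver 1→3: 3={lead,t=1,log=-}
step 6 propose(3,'s'): 3={lead,t=1,log=s}
step 7 deliver 3→2: 2={foll,t=1,log=-}
step 8 deliver 2→3: —
step 9 timeout(2): 2={cand,t=2,log=-}
step 10 deliver 2→1: 1={foll,t=2,log=-}
step 11 deliver 1→2: —
step 12 deliver 2→0: 0={foll,t=2,log=-}
step 13 deliver 0→2: 2={lead,t=2,log=-}
step 14 deliver 2→1: —
step 15 crash(2): 2={✗lead,t=2,log=-}
step 16 propose(3,'x'): 3={lead,t=1,log=s,x}

1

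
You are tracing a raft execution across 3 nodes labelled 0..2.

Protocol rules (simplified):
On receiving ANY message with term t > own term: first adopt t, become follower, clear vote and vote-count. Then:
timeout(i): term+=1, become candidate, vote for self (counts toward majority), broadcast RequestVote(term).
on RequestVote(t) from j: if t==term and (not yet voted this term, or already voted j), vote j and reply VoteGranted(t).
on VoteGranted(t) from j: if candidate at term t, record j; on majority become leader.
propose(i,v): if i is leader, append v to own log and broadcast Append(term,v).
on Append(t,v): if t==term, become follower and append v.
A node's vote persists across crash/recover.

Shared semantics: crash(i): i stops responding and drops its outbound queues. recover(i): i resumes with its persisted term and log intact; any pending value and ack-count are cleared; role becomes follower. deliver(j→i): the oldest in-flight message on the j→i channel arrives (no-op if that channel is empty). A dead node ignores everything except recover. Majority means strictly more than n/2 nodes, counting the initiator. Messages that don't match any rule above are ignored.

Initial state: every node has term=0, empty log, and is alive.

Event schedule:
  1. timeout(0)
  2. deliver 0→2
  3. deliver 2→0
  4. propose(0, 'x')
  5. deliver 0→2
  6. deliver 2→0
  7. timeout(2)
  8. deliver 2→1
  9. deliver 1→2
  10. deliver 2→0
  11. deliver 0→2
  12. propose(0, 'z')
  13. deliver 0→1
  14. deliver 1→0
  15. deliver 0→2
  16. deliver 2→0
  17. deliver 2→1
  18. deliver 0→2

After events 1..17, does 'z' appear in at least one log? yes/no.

no

1. timeout(0):  <0:cand t1 ->
2. deliver 0→2:  <2:foll t1 ->
3. deliver 2→0:  <0:lead t1 ->
4. propose(0,'x'):  <0:lead t1 x>
5. deliver 0→2:  <2:foll t1 x>
6. deliver 2→0:  nop
7. timeout(2):  <2:cand t2 x>
8. deliver 2→1:  <1:foll t2 ->
9. deliver 1→2:  <2:lead t2 x>
10. deliver 2→0:  <0:foll t2 x>
11. deliver 0→2:  nop
12. propose(0,'z'):  nop
13. deliver 0→1:  nop
14. deliver 1→0:  nop
15. deliver 0→2:  nop
16. deliver 2→0:  nop
17. deliver 2→1:  nop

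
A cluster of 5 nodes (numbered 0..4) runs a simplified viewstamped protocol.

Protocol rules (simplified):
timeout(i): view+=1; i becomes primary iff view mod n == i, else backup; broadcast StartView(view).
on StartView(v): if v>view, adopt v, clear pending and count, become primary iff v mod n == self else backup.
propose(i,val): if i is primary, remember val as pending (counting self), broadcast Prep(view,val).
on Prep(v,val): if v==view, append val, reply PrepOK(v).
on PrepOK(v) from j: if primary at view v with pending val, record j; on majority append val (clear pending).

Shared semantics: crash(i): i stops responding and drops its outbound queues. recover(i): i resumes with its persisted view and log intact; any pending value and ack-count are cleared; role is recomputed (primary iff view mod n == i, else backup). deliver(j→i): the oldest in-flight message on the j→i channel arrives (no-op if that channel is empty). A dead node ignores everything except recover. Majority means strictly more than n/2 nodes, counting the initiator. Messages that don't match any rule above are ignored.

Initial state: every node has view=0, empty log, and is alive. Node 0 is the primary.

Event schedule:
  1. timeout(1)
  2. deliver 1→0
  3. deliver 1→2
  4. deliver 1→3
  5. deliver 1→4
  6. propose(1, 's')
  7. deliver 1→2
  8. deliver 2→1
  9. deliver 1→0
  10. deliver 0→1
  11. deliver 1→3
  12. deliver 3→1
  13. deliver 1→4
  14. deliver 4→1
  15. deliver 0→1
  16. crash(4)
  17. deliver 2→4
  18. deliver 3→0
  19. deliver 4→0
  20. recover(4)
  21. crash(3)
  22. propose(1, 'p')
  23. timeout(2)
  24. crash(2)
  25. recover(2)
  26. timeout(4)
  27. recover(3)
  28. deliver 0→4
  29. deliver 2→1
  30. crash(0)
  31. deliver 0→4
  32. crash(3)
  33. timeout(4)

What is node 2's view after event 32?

e1 timeout(1): 1[prim,v=1,-]
e2 deliver 1→0: 0[back,v=1,-]
e3 deliver 1→2: 2[back,v=1,-]
e4 deliver 1→3: 3[back,v=1,-]
e5 deliver 1→4: 4[back,v=1,-]
e6 propose(1,'s'): ·
e7 deliver 1→2: 2[back,v=1,s]
e8 deliver 2→1: ·
e9 deliver 1→0: 0[back,v=1,s]
e10 deliver 0→1: 1[prim,v=1,s]
e11 deliver 1→3: 3[back,v=1,s]
e12 deliver 3→1: ·
e13 deliver 1→4: 4[back,v=1,s]
e14 deliver 4→1: ·
e15 deliver 0→1: ·
e16 crash(4): 4[✗back,v=1,s]
e17 deliver 2→4: ·
e18 deliver 3→0: ·
e19 deliver 4→0: ·
e20 recover(4): 4[back,v=1,s]
e21 crash(3): 3[✗back,v=1,s]
e22 propose(1,'p'): ·
e23 timeout(2): 2[prim,v=2,s]
e24 crash(2): 2[✗prim,v=2,s]
e25 recover(2): 2[prim,v=2,s]
e26 timeout(4): 4[back,v=2,s]
e27 recover(3): 3[back,v=1,s]
e28 deliver 0→4: ·
e29 deliver 2→1: ·
e30 crash(0): 0[✗back,v=1,s]
e31 deliver 0→4: ·
e32 crash(3): 3[✗back,v=1,s]

2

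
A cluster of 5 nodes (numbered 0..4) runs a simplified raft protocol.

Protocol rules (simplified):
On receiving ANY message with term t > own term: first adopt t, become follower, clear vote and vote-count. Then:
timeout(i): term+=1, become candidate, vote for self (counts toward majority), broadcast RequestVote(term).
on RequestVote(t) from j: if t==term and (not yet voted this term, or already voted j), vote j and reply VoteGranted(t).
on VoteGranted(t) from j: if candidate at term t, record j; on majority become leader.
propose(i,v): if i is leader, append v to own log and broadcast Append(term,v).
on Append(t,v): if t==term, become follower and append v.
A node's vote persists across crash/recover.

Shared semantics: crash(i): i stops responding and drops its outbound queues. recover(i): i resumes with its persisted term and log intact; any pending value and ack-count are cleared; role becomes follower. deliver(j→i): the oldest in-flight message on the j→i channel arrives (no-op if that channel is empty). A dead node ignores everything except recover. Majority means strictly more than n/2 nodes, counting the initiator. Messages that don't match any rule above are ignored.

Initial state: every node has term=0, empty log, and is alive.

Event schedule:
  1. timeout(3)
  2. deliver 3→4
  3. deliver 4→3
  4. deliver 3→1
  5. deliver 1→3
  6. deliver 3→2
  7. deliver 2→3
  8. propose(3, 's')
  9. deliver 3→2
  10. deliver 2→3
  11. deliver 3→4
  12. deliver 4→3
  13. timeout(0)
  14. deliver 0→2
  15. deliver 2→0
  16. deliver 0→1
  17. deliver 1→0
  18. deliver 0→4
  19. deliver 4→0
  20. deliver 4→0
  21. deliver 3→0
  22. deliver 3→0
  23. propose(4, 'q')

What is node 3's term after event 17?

step 1 timeout(3): 3={cand,t=1,log=-}
step 2 deliver 3→4: 4={foll,t=1,log=-}
step 3 deliver 4→3: —
step 4 deliver 3→1: 1={foll,t=1,log=-}
step 5 deliver 1→3: 3={lead,t=1,log=-}
step 6 deliver 3→2: 2={foll,t=1,log=-}
step 7 deliver 2→3: —
step 8 propose(3,'s'): 3={lead,t=1,log=s}
step 9 deliver 3→2: 2={foll,t=1,log=s}
step 10 deliver 2→3: —
step 11 deliver 3→4: 4={foll,t=1,log=s}
step 12 deliver 4→3: —
step 13 timeout(0): 0={cand,t=1,log=-}
step 14 deliver 0→2: —
step 15 deliver 2→0: —
step 16 deliver 0→1: —
step 17 deliver 1→0: —

1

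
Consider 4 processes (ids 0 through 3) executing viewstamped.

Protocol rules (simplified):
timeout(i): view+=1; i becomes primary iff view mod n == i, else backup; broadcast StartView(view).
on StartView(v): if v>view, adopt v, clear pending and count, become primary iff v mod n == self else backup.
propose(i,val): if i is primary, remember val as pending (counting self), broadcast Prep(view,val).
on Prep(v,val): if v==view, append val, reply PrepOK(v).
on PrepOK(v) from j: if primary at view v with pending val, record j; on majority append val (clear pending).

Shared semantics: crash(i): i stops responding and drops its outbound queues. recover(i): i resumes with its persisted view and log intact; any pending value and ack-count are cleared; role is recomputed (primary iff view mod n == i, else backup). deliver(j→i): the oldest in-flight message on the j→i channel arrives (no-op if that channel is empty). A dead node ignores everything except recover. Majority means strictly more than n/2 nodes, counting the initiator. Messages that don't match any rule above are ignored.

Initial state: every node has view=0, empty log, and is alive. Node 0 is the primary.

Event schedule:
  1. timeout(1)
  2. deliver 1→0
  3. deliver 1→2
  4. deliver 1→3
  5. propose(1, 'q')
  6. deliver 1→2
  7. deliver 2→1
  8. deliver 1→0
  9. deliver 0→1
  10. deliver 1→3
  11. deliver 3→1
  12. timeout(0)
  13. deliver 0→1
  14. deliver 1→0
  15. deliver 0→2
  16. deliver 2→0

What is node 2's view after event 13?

1

after 1 — timeout(1): n1:prim/v1/[-]
after 2 — deliver 1→0: n0:back/v1/[-]
after 3 — deliver 1→2: n2:back/v1/[-]
after 4 — deliver 1→3: n3:back/v1/[-]
after 5 — propose(1,'q'): ·
after 6 — deliver 1→2: n2:back/v1/[q]
after 7 — deliver 2→1: ·
after 8 — deliver 1→0: n0:back/v1/[q]
after 9 — deliver 0→1: n1:prim/v1/[q]
after 10 — deliver 1→3: n3:back/v1/[q]
after 11 — deliver 3→1: ·
after 12 — timeout(0): n0:back/v2/[q]
after 13 — deliver 0→1: n1:back/v2/[q]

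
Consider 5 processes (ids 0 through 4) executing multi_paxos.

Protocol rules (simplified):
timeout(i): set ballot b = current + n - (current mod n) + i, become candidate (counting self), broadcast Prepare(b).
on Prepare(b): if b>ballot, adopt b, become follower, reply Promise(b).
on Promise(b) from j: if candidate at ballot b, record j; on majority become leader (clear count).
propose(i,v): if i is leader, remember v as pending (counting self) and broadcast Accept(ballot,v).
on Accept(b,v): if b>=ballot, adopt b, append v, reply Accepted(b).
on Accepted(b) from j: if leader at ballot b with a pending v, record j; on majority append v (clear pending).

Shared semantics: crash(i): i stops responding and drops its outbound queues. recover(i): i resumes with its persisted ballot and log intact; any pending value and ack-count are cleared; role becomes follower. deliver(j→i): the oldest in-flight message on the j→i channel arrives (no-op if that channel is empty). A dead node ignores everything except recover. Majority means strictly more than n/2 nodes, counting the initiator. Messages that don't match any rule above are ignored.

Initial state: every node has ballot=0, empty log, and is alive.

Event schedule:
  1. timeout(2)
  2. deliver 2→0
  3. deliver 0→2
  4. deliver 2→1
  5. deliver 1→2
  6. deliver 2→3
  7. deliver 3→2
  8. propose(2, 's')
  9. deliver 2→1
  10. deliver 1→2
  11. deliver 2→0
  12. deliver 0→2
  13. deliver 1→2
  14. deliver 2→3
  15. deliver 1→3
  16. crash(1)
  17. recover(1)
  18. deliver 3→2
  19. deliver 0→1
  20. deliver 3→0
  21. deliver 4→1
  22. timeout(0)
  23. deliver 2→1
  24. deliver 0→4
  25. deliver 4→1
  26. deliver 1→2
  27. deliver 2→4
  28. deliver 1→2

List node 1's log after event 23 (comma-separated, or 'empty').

s

[1] timeout(2) → N2(cand b7 [-])
[2] deliver 2→0 → N0(foll b7 [-])
[3] deliver 0→2 → ∅
[4] deliver 2→1 → N1(foll b7 [-])
[5] deliver 1→2 → N2(lead b7 [-])
[6] deliver 2→3 → N3(foll b7 [-])
[7] deliver 3→2 → ∅
[8] propose(2,'s') → ∅
[9] deliver 2→1 → N1(foll b7 [s])
[10] deliver 1→2 → ∅
[11] deliver 2→0 → N0(foll b7 [s])
[12] deliver 0→2 → N2(lead b7 [s])
[13] deliver 1→2 → ∅
[14] deliver 2→3 → N3(foll b7 [s])
[15] deliver 1→3 → ∅
[16] crash(1) → N1(✗foll b7 [s])
[17] recover(1) → N1(foll b7 [s])
[18] deliver 3→2 → ∅
[19] deliver 0→1 → ∅
[20] deliver 3→0 → ∅
[21] deliver 4→1 → ∅
[22] timeout(0) → N0(cand b10 [s])
[23] deliver 2→1 → ∅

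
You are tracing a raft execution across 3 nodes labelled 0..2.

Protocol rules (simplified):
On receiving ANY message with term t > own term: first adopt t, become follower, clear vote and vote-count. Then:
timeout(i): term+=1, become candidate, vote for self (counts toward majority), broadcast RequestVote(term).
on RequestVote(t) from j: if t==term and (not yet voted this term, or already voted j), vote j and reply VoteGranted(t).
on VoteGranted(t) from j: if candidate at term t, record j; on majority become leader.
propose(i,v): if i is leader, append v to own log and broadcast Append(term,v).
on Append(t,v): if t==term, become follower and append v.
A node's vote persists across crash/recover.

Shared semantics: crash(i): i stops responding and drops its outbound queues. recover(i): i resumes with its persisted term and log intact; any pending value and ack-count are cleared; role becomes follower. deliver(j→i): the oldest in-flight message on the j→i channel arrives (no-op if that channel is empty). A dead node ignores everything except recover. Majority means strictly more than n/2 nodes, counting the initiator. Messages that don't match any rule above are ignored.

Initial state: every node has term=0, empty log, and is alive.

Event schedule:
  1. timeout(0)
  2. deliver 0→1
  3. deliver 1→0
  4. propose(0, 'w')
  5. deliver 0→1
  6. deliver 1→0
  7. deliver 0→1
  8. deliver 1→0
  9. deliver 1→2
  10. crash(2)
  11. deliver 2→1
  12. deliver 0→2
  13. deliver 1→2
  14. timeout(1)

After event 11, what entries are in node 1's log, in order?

[1] timeout(0) → N0(cand t1 [-])
[2] deliver 0→1 → N1(foll t1 [-])
[3] deliver 1→0 → N0(lead t1 [-])
[4] propose(0,'w') → N0(lead t1 [w])
[5] deliver 0→1 → N1(foll t1 [w])
[6] deliver 1→0 → ∅
[7] deliver 0→1 → ∅
[8] deliver 1→0 → ∅
[9] deliver 1→2 → ∅
[10] crash(2) → N2(✗foll t0 [-])
[11] deliver 2→1 → ∅

w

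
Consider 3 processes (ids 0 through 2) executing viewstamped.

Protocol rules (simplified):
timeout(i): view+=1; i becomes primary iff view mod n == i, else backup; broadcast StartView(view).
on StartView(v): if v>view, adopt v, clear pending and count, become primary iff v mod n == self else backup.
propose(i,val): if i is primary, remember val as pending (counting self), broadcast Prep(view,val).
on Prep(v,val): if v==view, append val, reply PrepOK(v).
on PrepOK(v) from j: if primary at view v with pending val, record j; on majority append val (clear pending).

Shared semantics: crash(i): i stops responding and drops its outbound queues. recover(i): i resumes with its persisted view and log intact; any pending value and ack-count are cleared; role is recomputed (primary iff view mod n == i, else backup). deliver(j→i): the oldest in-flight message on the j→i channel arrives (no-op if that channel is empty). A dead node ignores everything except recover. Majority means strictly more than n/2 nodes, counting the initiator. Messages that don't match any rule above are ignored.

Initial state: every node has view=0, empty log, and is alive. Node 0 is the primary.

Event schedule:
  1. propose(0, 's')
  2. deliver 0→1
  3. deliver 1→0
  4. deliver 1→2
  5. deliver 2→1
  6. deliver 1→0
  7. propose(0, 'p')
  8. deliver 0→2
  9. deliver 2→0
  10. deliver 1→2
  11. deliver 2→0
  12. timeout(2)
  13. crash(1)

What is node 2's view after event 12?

1

step 1 propose(0,'s'): —
step 2 deliver 0→1: 1={back,v=0,log=s}
step 3 deliver 1→0: 0={prim,v=0,log=s}
step 4 deliver 1→2: —
step 5 deliver 2→1: —
step 6 deliver 1→0: —
step 7 propose(0,'p'): —
step 8 deliver 0→2: 2={back,v=0,log=s}
step 9 deliver 2→0: 0={prim,v=0,log=s,p}
step 10 deliver 1→2: —
step 11 deliver 2→0: —
step 12 timeout(2): 2={back,v=1,log=s}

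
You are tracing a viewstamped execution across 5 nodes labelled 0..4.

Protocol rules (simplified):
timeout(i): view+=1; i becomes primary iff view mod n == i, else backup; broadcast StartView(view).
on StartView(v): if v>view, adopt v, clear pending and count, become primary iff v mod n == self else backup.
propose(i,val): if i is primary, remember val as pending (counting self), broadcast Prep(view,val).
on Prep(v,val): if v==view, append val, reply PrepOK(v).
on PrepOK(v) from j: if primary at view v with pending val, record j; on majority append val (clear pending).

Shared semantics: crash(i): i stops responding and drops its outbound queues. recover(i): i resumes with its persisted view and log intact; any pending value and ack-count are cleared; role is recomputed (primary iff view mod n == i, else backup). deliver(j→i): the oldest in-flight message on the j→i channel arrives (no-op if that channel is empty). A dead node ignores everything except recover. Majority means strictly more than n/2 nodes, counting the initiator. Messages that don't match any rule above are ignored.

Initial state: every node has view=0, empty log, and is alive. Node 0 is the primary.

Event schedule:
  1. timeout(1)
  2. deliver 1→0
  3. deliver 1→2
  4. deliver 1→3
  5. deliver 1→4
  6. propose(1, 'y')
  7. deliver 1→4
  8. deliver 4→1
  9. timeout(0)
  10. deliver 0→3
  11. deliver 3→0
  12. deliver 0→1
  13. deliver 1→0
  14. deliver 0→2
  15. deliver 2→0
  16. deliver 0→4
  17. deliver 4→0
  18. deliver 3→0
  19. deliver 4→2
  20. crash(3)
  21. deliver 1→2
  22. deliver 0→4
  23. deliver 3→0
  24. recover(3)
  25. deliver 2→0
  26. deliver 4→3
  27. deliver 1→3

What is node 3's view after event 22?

2

1. timeout(1):  <1:prim v1 ->
2. deliver 1→0:  <0:back v1 ->
3. deliver 1→2:  <2:back v1 ->
4. deliver 1→3:  <3:back v1 ->
5. deliver 1→4:  <4:back v1 ->
6. propose(1,'y'):  nop
7. deliver 1→4:  <4:back v1 y>
8. deliver 4→1:  nop
9. timeout(0):  <0:back v2 ->
10. deliver 0→3:  <3:back v2 ->
11. deliver 3→0:  nop
12. deliver 0→1:  <1:back v2 ->
13. deliver 1→0:  nop
14. deliver 0→2:  <2:prim v2 ->
15. deliver 2→0:  nop
16. deliver 0→4:  <4:back v2 y>
17. deliver 4→0:  nop
18. deliver 3→0:  nop
19. deliver 4→2:  nop
20. crash(3):  <3:✗back v2 ->
21. deliver 1→2:  nop
22. deliver 0→4:  nop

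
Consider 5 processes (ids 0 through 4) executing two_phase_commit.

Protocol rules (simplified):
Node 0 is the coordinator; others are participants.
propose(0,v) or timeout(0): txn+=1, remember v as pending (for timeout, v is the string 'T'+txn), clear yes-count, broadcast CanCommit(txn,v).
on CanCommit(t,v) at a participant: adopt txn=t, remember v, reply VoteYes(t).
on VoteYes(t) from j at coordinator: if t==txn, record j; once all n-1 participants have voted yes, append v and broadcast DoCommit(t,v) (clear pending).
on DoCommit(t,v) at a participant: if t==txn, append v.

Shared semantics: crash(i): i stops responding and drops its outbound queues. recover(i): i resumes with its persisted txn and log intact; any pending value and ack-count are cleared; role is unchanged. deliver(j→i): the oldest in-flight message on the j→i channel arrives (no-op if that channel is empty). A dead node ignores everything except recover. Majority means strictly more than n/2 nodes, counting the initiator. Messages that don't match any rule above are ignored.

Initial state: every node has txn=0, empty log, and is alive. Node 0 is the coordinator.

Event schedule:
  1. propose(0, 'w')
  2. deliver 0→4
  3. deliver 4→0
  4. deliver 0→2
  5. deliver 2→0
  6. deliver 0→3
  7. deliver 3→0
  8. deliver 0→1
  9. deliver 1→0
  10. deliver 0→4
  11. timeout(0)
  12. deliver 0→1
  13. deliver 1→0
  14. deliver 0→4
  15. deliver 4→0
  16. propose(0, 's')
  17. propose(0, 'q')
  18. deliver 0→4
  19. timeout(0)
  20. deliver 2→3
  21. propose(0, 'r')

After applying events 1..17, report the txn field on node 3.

1

e1 propose(0,'w'): 0[coor,t=1,-]
e2 deliver 0→4: 4[part,t=1,-]
e3 deliver 4→0: ·
e4 deliver 0→2: 2[part,t=1,-]
e5 deliver 2→0: ·
e6 deliver 0→3: 3[part,t=1,-]
e7 deliver 3→0: ·
e8 deliver 0→1: 1[part,t=1,-]
e9 deliver 1→0: 0[coor,t=1,w]
e10 deliver 0→4: 4[part,t=1,w]
e11 timeout(0): 0[coor,t=2,w]
e12 deliver 0→1: 1[part,t=1,w]
e13 deliver 1→0: ·
e14 deliver 0→4: 4[part,t=2,w]
e15 deliver 4→0: ·
e16 propose(0,'s'): 0[coor,t=3,w]
e17 propose(0,'q'): 0[coor,t=4,w]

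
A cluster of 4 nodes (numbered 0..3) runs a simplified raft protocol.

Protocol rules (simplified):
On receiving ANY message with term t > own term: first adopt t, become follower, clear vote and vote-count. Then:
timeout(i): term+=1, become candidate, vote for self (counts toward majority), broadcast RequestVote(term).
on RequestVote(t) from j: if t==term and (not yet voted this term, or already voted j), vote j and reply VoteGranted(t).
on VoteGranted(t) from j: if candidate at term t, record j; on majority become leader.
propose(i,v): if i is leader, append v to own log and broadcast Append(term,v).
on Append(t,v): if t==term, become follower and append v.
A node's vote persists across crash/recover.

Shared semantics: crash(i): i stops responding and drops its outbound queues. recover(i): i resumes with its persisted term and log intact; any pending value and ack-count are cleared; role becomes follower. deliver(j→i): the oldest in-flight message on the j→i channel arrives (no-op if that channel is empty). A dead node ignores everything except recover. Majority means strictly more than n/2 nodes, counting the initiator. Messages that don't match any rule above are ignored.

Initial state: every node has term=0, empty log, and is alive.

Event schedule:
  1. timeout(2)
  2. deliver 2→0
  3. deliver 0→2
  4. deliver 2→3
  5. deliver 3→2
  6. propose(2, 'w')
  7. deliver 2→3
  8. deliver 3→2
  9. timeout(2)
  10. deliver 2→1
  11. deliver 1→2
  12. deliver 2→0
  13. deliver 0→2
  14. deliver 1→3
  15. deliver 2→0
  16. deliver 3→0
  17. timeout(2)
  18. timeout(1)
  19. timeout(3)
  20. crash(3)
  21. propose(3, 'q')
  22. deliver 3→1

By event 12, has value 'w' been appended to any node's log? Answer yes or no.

yes

1. timeout(2):  <2:cand t1 ->
2. deliver 2→0:  <0:foll t1 ->
3. deliver 0→2:  nop
4. deliver 2→3:  <3:foll t1 ->
5. deliver 3→2:  <2:lead t1 ->
6. propose(2,'w'):  <2:lead t1 w>
7. deliver 2→3:  <3:foll t1 w>
8. deliver 3→2:  nop
9. timeout(2):  <2:cand t2 w>
10. deliver 2→1:  <1:foll t1 ->
11. deliver 1→2:  nop
12. deliver 2→0:  <0:foll t1 w>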